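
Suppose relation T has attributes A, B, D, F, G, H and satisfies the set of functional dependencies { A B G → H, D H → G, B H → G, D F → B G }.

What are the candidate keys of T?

(A, D, F)

Attributes A, D, F never appear on any right-hand side, so every candidate key must contain {A, D, F}.
{A, D, F}⁺ = {A, B, D, F, G, H}, which is all of the schema, so {A, D, F} is the only candidate key.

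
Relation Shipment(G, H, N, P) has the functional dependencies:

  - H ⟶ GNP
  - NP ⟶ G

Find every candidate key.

Attribute H never appears on the right-hand side of any dependency, so H must belong to every candidate key.
{H}⁺ = {G, H, N, P}, which is all of the schema, so {H} is the only candidate key.

{H}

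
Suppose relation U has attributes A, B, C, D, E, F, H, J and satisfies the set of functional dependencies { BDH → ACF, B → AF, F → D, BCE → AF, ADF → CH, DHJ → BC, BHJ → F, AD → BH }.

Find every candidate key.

Attributes E, J never appear on any right-hand side, so every candidate key must contain {E, J}.
{E, J}⁺ = {E, J}, which is not all of the schema, so we must add further attributes.
{B, E, J}⁺: B→AF adds A, F; F→D adds D; ADF→CH adds C, H → {A, B, C, D, E, F, H, J}. Minimal: {E, J}⁺ = {E, J}; {B, J}⁺ = {A, B, C, D, F, H, J}; {B, E}⁺ = {A, B, C, D, E, F, H} — none reach the full schema.
{A, D, E, J}⁺: AD→BH adds B, H; BDH→ACF adds C, F → {A, B, C, D, E, F, H, J}. Minimal: {D, E, J}⁺ = {D, E, J}; {A, E, J}⁺ = {A, E, J}; {A, D, J}⁺ = {A, B, C, D, F, H, J}; … — none reach the full schema.
{A, E, F, J}⁺: F→D adds D; ADF→CH adds C, H; DHJ→BC adds B → {A, B, C, D, E, F, H, J}. Minimal: {E, F, J}⁺ = {D, E, F, J}; {A, F, J}⁺ = {A, B, C, D, F, H, J}; {A, E, J}⁺ = {A, E, J}; … — none reach the full schema.
{D, E, H, J}⁺: DHJ→BC adds B, C; BHJ→F adds F; BDH→ACF adds A → {A, B, C, D, E, F, H, J}. Minimal: {E, H, J}⁺ = {E, H, J}; {D, H, J}⁺ = {A, B, C, D, F, H, J}; {D, E, J}⁺ = {D, E, J}; … — none reach the full schema.
{E, F, H, J}⁺: F→D adds D; DHJ→BC adds B, C; BDH→ACF adds A → {A, B, C, D, E, F, H, J}. Minimal: {F, H, J}⁺ = {A, B, C, D, F, H, J}; {E, H, J}⁺ = {E, H, J}; {E, F, J}⁺ = {D, E, F, J}; … — none reach the full schema.

{B, E, J}, {A, D, E, J}, {A, E, F, J}, {D, E, H, J}, {E, F, H, J}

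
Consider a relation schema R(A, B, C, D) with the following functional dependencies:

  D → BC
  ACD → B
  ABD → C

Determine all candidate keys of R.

{A, D}

{A, D}⁺: D→BC adds B, C → {A, B, C, D}.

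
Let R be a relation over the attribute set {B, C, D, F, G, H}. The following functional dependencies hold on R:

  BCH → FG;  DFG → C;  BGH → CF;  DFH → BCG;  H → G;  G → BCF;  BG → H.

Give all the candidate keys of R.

Attribute D never appears on the right-hand side of any dependency, so D must belong to every candidate key.
{D}⁺ = {D}, which is not all of the schema, so we must add further attributes.
{D, G}⁺: G→BCF adds B, C, F; BG→H adds H → {B, C, D, F, G, H}. Minimal: {G}⁺ = {B, C, F, G, H}; {D}⁺ = {D} — none reach the full schema.
{D, H}⁺: H→G adds G; G→BCF adds B, C, F → {B, C, D, F, G, H}. Minimal: {H}⁺ = {B, C, F, G, H}; {D}⁺ = {D} — none reach the full schema.

{D, G}; {D, H}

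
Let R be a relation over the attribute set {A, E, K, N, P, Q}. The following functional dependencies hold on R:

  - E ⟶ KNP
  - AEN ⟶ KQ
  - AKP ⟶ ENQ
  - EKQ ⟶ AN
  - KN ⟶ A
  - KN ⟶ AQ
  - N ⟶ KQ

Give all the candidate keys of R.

{E}⁺: E→KNP adds K, N, P; KN→A adds A; KN→AQ adds Q → {A, E, K, N, P, Q}.
{N, P}⁺: N→KQ adds K, Q; KN→A adds A; AKP→ENQ adds E → {A, E, K, N, P, Q}. Minimal: {P}⁺ = {P}; {N}⁺ = {A, K, N, Q} — none reach the full schema.
{A, K, P}⁺: AKP→ENQ adds E, N, Q → {A, E, K, N, P, Q}. Minimal: {K, P}⁺ = {K, P}; {A, P}⁺ = {A, P}; {A, K}⁺ = {A, K} — none reach the full schema.

E, NP, AKP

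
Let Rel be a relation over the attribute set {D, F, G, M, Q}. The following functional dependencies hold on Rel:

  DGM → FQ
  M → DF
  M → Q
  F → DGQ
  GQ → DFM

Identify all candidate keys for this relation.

{F}⁺: F→DGQ adds D, G, Q; GQ→DFM adds M → {D, F, G, M, Q}.
{M}⁺: M→DF adds D, F; M→Q adds Q; F→DGQ adds G → {D, F, G, M, Q}.
{G, Q}⁺: GQ→DFM adds D, F, M → {D, F, G, M, Q}. Minimal: {Q}⁺ = {Q}; {G}⁺ = {G} — none reach the full schema.
Any other superkey contains one of these as a subset, so there are no further candidate keys.

{F}, {M}, {G, Q}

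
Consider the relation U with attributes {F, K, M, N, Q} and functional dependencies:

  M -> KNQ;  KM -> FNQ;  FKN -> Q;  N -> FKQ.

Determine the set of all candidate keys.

{M}

Attribute M never appears on the right-hand side of any dependency, so M must belong to every candidate key.
{M}⁺ = {F, K, M, N, Q}, which is all of the schema, so {M} is the only candidate key.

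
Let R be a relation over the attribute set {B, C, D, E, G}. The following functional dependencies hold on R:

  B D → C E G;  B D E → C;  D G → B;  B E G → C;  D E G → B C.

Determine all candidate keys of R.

{B, D}, {D, G}

{B, D}⁺: BD→CEG adds C, E, G → {B, C, D, E, G}. Minimal: {D}⁺ = {D}; {B}⁺ = {B} — none reach the full schema.
{D, G}⁺: DG→B adds B; BD→CEG adds C, E → {B, C, D, E, G}. Minimal: {G}⁺ = {G}; {D}⁺ = {D} — none reach the full schema.
Any other superkey contains one of these as a subset, so there are no further candidate keys.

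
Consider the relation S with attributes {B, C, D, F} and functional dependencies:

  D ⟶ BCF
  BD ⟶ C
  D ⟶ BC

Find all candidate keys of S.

Attribute D never appears on the right-hand side of any dependency, so D must belong to every candidate key.
{D}⁺ = {B, C, D, F}, which is all of the schema, so {D} is the only candidate key.

{D}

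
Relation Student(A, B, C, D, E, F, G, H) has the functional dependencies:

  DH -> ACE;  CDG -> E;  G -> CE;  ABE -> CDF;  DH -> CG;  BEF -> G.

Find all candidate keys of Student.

Attributes B, H never appear on any right-hand side, so every candidate key must contain {B, H}.
{B, H}⁺ = {B, H}, which is not all of the schema, so we must add further attributes.
{B, D, H}⁺: DH→ACE adds A, C, E; ABE→CDF adds F; DH→CG adds G → {A, B, C, D, E, F, G, H}. Minimal: {D, H}⁺ = {A, C, D, E, G, H}; {B, H}⁺ = {B, H}; {B, D}⁺ = {B, D} — none reach the full schema.
{A, B, E, H}⁺: ABE→CDF adds C, D, F; DH→CG adds G → {A, B, C, D, E, F, G, H}. Minimal: {B, E, H}⁺ = {B, E, H}; {A, E, H}⁺ = {A, E, H}; {A, B, H}⁺ = {A, B, H}; … — none reach the full schema.
{A, B, G, H}⁺: G→CE adds C, E; ABE→CDF adds D, F → {A, B, C, D, E, F, G, H}. Minimal: {B, G, H}⁺ = {B, C, E, G, H}; {A, G, H}⁺ = {A, C, E, G, H}; {A, B, H}⁺ = {A, B, H}; … — none reach the full schema.
Any other superkey contains one of these as a subset, so there are no further candidate keys.

(B, D, H), (A, B, E, H), (A, B, G, H)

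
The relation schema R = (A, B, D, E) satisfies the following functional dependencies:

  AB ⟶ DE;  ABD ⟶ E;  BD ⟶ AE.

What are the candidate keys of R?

{A, B}⁺: AB→DE adds D, E → {A, B, D, E}. Minimal: {B}⁺ = {B}; {A}⁺ = {A} — none reach the full schema.
{B, D}⁺: BD→AE adds A, E → {A, B, D, E}. Minimal: {D}⁺ = {D}; {B}⁺ = {B} — none reach the full schema.

{A, B}; {B, D}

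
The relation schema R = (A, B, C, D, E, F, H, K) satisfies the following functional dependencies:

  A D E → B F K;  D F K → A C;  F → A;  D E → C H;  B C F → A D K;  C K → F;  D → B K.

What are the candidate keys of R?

{D, E}, {B, C, E, F}, {B, C, E, K}

Attribute E never appears on the right-hand side of any dependency, so E must belong to every candidate key.
{E}⁺ = {E}, which is not all of the schema, so we must add further attributes.
{D, E}⁺: DE→CH adds C, H; D→BK adds B, K; CK→F adds F; DFK→AC adds A → {A, B, C, D, E, F, H, K}. Minimal: {E}⁺ = {E}; {D}⁺ = {B, D, K} — none reach the full schema.
{B, C, E, F}⁺: F→A adds A; BCF→ADK adds D, K; DE→CH adds H → {A, B, C, D, E, F, H, K}. Minimal: {C, E, F}⁺ = {A, C, E, F}; {B, E, F}⁺ = {A, B, E, F}; {B, C, F}⁺ = {A, B, C, D, F, K}; … — none reach the full schema.
{B, C, E, K}⁺: CK→F adds F; F→A adds A; BCF→ADK adds D; DE→CH adds H → {A, B, C, D, E, F, H, K}. Minimal: {C, E, K}⁺ = {A, C, E, F, K}; {B, E, K}⁺ = {B, E, K}; {B, C, K}⁺ = {A, B, C, D, F, K}; … — none reach the full schema.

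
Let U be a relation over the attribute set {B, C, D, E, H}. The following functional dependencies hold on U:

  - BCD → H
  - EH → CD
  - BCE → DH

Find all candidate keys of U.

{B, C, E}, {B, E, H}

Attributes B, E never appear on any right-hand side, so every candidate key must contain {B, E}.
{B, E}⁺ = {B, E}, which is not all of the schema, so we must add further attributes.
{B, C, E}⁺: BCE→DH adds D, H → {B, C, D, E, H}. Minimal: {C, E}⁺ = {C, E}; {B, E}⁺ = {B, E}; {B, C}⁺ = {B, C} — none reach the full schema.
{B, E, H}⁺: EH→CD adds C, D → {B, C, D, E, H}. Minimal: {E, H}⁺ = {C, D, E, H}; {B, H}⁺ = {B, H}; {B, E}⁺ = {B, E} — none reach the full schema.
Any other superkey contains one of these as a subset, so there are no further candidate keys.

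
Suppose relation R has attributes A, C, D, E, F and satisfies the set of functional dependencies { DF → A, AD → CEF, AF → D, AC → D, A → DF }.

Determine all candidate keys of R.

{A}; {D, F}

{A}⁺: A→DF adds D, F; AD→CEF adds C, E → {A, C, D, E, F}.
{D, F}⁺: DF→A adds A; AD→CEF adds C, E → {A, C, D, E, F}. Minimal: {F}⁺ = {F}; {D}⁺ = {D} — none reach the full schema.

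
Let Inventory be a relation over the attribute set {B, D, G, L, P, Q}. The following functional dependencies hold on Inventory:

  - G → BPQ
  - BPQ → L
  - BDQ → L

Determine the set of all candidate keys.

Attributes D, G never appear on any right-hand side, so every candidate key must contain {D, G}.
{D, G}⁺ = {B, D, G, L, P, Q}, which is all of the schema, so {D, G} is the only candidate key.

{D, G}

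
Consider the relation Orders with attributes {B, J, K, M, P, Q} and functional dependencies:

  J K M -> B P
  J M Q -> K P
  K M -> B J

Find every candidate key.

{J, M, Q}, {K, M, Q}

Attributes M, Q never appear on any right-hand side, so every candidate key must contain {M, Q}.
{M, Q}⁺ = {M, Q}, which is not all of the schema, so we must add further attributes.
{J, M, Q}⁺: JMQ→KP adds K, P; KM→BJ adds B → {B, J, K, M, P, Q}. Minimal: {M, Q}⁺ = {M, Q}; {J, Q}⁺ = {J, Q}; {J, M}⁺ = {J, M} — none reach the full schema.
{K, M, Q}⁺: KM→BJ adds B, J; JKM→BP adds P → {B, J, K, M, P, Q}. Minimal: {M, Q}⁺ = {M, Q}; {K, Q}⁺ = {K, Q}; {K, M}⁺ = {B, J, K, M, P} — none reach the full schema.
Any other superkey contains one of these as a subset, so there are no further candidate keys.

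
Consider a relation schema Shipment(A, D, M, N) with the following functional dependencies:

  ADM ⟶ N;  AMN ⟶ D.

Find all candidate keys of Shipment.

Attributes A, M never appear on any right-hand side, so every candidate key must contain {A, M}.
{A, M}⁺ = {A, M}, which is not all of the schema, so we must add further attributes.
{A, D, M}⁺: ADM→N adds N → {A, D, M, N}. Minimal: {D, M}⁺ = {D, M}; {A, M}⁺ = {A, M}; {A, D}⁺ = {A, D} — none reach the full schema.
{A, M, N}⁺: AMN→D adds D → {A, D, M, N}. Minimal: {M, N}⁺ = {M, N}; {A, N}⁺ = {A, N}; {A, M}⁺ = {A, M} — none reach the full schema.

(A, D, M), (A, M, N)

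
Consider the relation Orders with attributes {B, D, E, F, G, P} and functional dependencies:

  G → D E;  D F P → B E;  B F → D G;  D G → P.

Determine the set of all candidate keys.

BF, FG, DFP

Attribute F never appears on the right-hand side of any dependency, so F must belong to every candidate key.
{F}⁺ = {F}, which is not all of the schema, so we must add further attributes.
{B, F}⁺: BF→DG adds D, G; DG→P adds P; G→DE adds E → {B, D, E, F, G, P}. Minimal: {F}⁺ = {F}; {B}⁺ = {B} — none reach the full schema.
{F, G}⁺: G→DE adds D, E; DG→P adds P; DFP→BE adds B → {B, D, E, F, G, P}. Minimal: {G}⁺ = {D, E, G, P}; {F}⁺ = {F} — none reach the full schema.
{D, F, P}⁺: DFP→BE adds B, E; BF→DG adds G → {B, D, E, F, G, P}. Minimal: {F, P}⁺ = {F, P}; {D, P}⁺ = {D, P}; {D, F}⁺ = {D, F} — none reach the full schema.
Any other superkey contains one of these as a subset, so there are no further candidate keys.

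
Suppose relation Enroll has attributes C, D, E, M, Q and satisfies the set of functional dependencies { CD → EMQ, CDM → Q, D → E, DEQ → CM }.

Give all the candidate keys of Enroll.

Attribute D never appears on the right-hand side of any dependency, so D must belong to every candidate key.
{D}⁺ = {D, E}, which is not all of the schema, so we must add further attributes.
{C, D}⁺: CD→EMQ adds E, M, Q → {C, D, E, M, Q}. Minimal: {D}⁺ = {D, E}; {C}⁺ = {C} — none reach the full schema.
{D, Q}⁺: D→E adds E; DEQ→CM adds C, M → {C, D, E, M, Q}. Minimal: {Q}⁺ = {Q}; {D}⁺ = {D, E} — none reach the full schema.
Any other superkey contains one of these as a subset, so there are no further candidate keys.

{C, D}; {D, Q}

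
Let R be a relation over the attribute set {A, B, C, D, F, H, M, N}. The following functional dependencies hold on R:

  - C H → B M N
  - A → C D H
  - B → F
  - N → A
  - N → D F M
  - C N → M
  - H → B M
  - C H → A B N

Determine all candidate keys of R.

{A}; {N}; {C, H}

{A}⁺: A→CDH adds C, D, H; H→BM adds B, M; CH→ABN adds N; B→F adds F → {A, B, C, D, F, H, M, N}.
{N}⁺: N→A adds A; N→DFM adds D, F, M; A→CDH adds C, H; H→BM adds B → {A, B, C, D, F, H, M, N}.
{C, H}⁺: CH→BMN adds B, M, N; B→F adds F; N→A adds A; N→DFM adds D → {A, B, C, D, F, H, M, N}.
Any other superkey contains one of these as a subset, so there are no further candidate keys.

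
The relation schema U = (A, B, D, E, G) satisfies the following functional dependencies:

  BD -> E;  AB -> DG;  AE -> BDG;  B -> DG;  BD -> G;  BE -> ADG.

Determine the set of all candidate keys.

{B}⁺: B→DG adds D, G; BD→E adds E; BE→ADG adds A → {A, B, D, E, G}.
{A, E}⁺: AE→BDG adds B, D, G → {A, B, D, E, G}.

B, AE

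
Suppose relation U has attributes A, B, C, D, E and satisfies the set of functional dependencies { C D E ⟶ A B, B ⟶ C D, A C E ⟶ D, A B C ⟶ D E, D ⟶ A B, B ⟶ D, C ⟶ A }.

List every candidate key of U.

{B}⁺: B→CD adds C, D; D→AB adds A; ABC→DE adds E → {A, B, C, D, E}.
{D}⁺: D→AB adds A, B; B→CD adds C; ABC→DE adds E → {A, B, C, D, E}.
{C, E}⁺: C→A adds A; ACE→D adds D; D→AB adds B → {A, B, C, D, E}. Minimal: {E}⁺ = {E}; {C}⁺ = {A, C} — none reach the full schema.
Any other superkey contains one of these as a subset, so there are no further candidate keys.

(B); (D); (C, E)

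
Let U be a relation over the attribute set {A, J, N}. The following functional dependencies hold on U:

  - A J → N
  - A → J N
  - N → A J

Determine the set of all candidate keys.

{A}⁺: A→JN adds J, N → {A, J, N}.
{N}⁺: N→AJ adds A, J → {A, J, N}.

(A); (N)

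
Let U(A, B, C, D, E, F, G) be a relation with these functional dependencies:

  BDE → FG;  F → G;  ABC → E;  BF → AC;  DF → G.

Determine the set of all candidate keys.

{B, D, E}, {B, D, F}, {A, B, C, D}

Attributes B, D never appear on any right-hand side, so every candidate key must contain {B, D}.
{B, D}⁺ = {B, D}, which is not all of the schema, so we must add further attributes.
{B, D, E}⁺: BDE→FG adds F, G; BF→AC adds A, C → {A, B, C, D, E, F, G}. Minimal: {D, E}⁺ = {D, E}; {B, E}⁺ = {B, E}; {B, D}⁺ = {B, D} — none reach the full schema.
{B, D, F}⁺: F→G adds G; BF→AC adds A, C; ABC→E adds E → {A, B, C, D, E, F, G}. Minimal: {D, F}⁺ = {D, F, G}; {B, F}⁺ = {A, B, C, E, F, G}; {B, D}⁺ = {B, D} — none reach the full schema.
{A, B, C, D}⁺: ABC→E adds E; BDE→FG adds F, G → {A, B, C, D, E, F, G}. Minimal: {B, C, D}⁺ = {B, C, D}; {A, C, D}⁺ = {A, C, D}; {A, B, D}⁺ = {A, B, D}; … — none reach the full schema.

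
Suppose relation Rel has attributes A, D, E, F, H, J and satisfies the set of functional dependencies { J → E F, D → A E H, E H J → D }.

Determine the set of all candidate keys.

Attribute J never appears on the right-hand side of any dependency, so J must belong to every candidate key.
{J}⁺ = {E, F, J}, which is not all of the schema, so we must add further attributes.
{D, J}⁺: J→EF adds E, F; D→AEH adds A, H → {A, D, E, F, H, J}.
{H, J}⁺: J→EF adds E, F; EHJ→D adds D; D→AEH adds A → {A, D, E, F, H, J}.
Any other superkey contains one of these as a subset, so there are no further candidate keys.

{D, J}; {H, J}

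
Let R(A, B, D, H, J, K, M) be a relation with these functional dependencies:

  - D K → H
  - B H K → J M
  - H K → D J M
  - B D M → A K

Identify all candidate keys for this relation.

{B, D, K}⁺: DK→H adds H; BHK→JM adds J, M; BDM→AK adds A → {A, B, D, H, J, K, M}.
{B, D, M}⁺: BDM→AK adds A, K; DK→H adds H; BHK→JM adds J → {A, B, D, H, J, K, M}.
{B, H, K}⁺: BHK→JM adds J, M; HK→DJM adds D; BDM→AK adds A → {A, B, D, H, J, K, M}.

{B, D, K}, {B, D, M}, {B, H, K}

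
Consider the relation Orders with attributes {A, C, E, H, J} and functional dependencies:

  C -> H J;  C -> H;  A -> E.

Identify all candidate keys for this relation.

Attributes A, C never appear on any right-hand side, so every candidate key must contain {A, C}.
{A, C}⁺ = {A, C, E, H, J}, which is all of the schema, so {A, C} is the only candidate key.

{A, C}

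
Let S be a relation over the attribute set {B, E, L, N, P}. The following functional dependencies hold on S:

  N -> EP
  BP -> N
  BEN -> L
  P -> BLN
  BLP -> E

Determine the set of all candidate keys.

{N}⁺: N→EP adds E, P; P→BLN adds B, L → {B, E, L, N, P}.
{P}⁺: P→BLN adds B, L, N; BLP→E adds E → {B, E, L, N, P}.
Any other superkey contains one of these as a subset, so there are no further candidate keys.

{N}, {P}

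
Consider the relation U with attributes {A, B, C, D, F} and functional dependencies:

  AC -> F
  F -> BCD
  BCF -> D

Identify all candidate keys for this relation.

{A, C}, {A, F}

Attribute A never appears on the right-hand side of any dependency, so A must belong to every candidate key.
{A}⁺ = {A}, which is not all of the schema, so we must add further attributes.
{A, C}⁺: AC→F adds F; F→BCD adds B, D → {A, B, C, D, F}. Minimal: {C}⁺ = {C}; {A}⁺ = {A} — none reach the full schema.
{A, F}⁺: F→BCD adds B, C, D → {A, B, C, D, F}. Minimal: {F}⁺ = {B, C, D, F}; {A}⁺ = {A} — none reach the full schema.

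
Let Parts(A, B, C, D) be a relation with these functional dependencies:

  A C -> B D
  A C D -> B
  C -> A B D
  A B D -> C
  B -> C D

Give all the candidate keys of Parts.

{B}⁺: B→CD adds C, D; C→ABD adds A → {A, B, C, D}.
{C}⁺: C→ABD adds A, B, D → {A, B, C, D}.

B, C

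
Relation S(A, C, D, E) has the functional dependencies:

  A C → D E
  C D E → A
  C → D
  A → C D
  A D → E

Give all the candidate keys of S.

{A}⁺: A→CD adds C, D; AD→E adds E → {A, C, D, E}.
{C, E}⁺: C→D adds D; CDE→A adds A → {A, C, D, E}.

{A}, {C, E}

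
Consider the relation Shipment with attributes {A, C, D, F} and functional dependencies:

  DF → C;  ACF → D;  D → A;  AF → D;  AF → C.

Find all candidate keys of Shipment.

Attribute F never appears on the right-hand side of any dependency, so F must belong to every candidate key.
{F}⁺ = {F}, which is not all of the schema, so we must add further attributes.
{A, F}⁺: AF→D adds D; AF→C adds C → {A, C, D, F}. Minimal: {F}⁺ = {F}; {A}⁺ = {A} — none reach the full schema.
{D, F}⁺: DF→C adds C; D→A adds A → {A, C, D, F}. Minimal: {F}⁺ = {F}; {D}⁺ = {A, D} — none reach the full schema.

(A, F), (D, F)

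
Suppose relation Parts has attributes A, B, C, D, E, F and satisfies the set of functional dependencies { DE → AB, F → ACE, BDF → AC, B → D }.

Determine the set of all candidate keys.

{B, F}⁺: F→ACE adds A, C, E; B→D adds D → {A, B, C, D, E, F}.
{D, F}⁺: F→ACE adds A, C, E; DE→AB adds B → {A, B, C, D, E, F}.

{B, F}, {D, F}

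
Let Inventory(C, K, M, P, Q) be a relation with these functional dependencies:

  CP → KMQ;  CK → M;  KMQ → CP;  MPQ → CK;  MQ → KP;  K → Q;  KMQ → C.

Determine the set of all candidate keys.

{C, K}, {C, P}, {K, M}, {M, Q}

{C, K}⁺: CK→M adds M; K→Q adds Q; KMQ→CP adds P → {C, K, M, P, Q}. Minimal: {K}⁺ = {K, Q}; {C}⁺ = {C} — none reach the full schema.
{C, P}⁺: CP→KMQ adds K, M, Q → {C, K, M, P, Q}. Minimal: {P}⁺ = {P}; {C}⁺ = {C} — none reach the full schema.
{K, M}⁺: K→Q adds Q; KMQ→C adds C; KMQ→CP adds P → {C, K, M, P, Q}. Minimal: {M}⁺ = {M}; {K}⁺ = {K, Q} — none reach the full schema.
{M, Q}⁺: MQ→KP adds K, P; KMQ→C adds C → {C, K, M, P, Q}. Minimal: {Q}⁺ = {Q}; {M}⁺ = {M} — none reach the full schema.
Any other superkey contains one of these as a subset, so there are no further candidate keys.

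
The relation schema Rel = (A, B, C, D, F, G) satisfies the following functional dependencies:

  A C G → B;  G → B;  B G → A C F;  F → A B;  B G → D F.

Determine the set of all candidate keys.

{G}

{G}⁺: G→B adds B; BG→ACF adds A, C, F; BG→DF adds D → {A, B, C, D, F, G}.
No other minimal superkey exists.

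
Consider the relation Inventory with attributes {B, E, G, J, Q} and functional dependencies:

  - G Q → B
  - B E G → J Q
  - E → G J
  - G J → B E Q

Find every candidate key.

{E}⁺: E→GJ adds G, J; GJ→BEQ adds B, Q → {B, E, G, J, Q}.
{G, J}⁺: GJ→BEQ adds B, E, Q → {B, E, G, J, Q}.

(E), (G, J)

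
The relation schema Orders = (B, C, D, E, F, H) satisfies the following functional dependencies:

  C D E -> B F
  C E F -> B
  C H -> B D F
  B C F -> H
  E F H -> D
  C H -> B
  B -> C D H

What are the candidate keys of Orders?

{B, E}, {C, D, E}, {C, E, F}, {C, E, H}

{B, E}⁺: B→CDH adds C, D, H; CDE→BF adds F → {B, C, D, E, F, H}.
{C, D, E}⁺: CDE→BF adds B, F; BCF→H adds H → {B, C, D, E, F, H}.
{C, E, F}⁺: CEF→B adds B; BCF→H adds H; EFH→D adds D → {B, C, D, E, F, H}.
{C, E, H}⁺: CH→BDF adds B, D, F → {B, C, D, E, F, H}.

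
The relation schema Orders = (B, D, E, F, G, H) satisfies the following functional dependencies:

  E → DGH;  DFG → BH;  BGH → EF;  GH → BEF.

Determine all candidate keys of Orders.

{E}⁺: E→DGH adds D, G, H; GH→BEF adds B, F → {B, D, E, F, G, H}.
{G, H}⁺: GH→BEF adds B, E, F; E→DGH adds D → {B, D, E, F, G, H}. Minimal: {H}⁺ = {H}; {G}⁺ = {G} — none reach the full schema.
{D, F, G}⁺: DFG→BH adds B, H; BGH→EF adds E → {B, D, E, F, G, H}. Minimal: {F, G}⁺ = {F, G}; {D, G}⁺ = {D, G}; {D, F}⁺ = {D, F} — none reach the full schema.

(E); (G, H); (D, F, G)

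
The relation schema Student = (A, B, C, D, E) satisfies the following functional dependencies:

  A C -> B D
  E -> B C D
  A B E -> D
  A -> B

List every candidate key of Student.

{A, E}

Attributes A, E never appear on any right-hand side, so every candidate key must contain {A, E}.
{A, E}⁺ = {A, B, C, D, E}, which is all of the schema, so {A, E} is the only candidate key.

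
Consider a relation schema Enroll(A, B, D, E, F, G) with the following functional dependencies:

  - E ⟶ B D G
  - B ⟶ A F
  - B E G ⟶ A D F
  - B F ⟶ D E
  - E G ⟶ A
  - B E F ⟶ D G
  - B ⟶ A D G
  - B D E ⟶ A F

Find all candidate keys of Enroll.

{B}⁺: B→AF adds A, F; BF→DE adds D, E; BEF→DG adds G → {A, B, D, E, F, G}.
{E}⁺: E→BDG adds B, D, G; B→AF adds A, F → {A, B, D, E, F, G}.
Any other superkey contains one of these as a subset, so there are no further candidate keys.

(B), (E)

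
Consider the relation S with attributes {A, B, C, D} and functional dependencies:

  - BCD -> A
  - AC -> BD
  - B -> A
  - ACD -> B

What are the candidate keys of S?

Attribute C never appears on the right-hand side of any dependency, so C must belong to every candidate key.
{C}⁺ = {C}, which is not all of the schema, so we must add further attributes.
{A, C}⁺: AC→BD adds B, D → {A, B, C, D}. Minimal: {C}⁺ = {C}; {A}⁺ = {A} — none reach the full schema.
{B, C}⁺: B→A adds A; AC→BD adds D → {A, B, C, D}. Minimal: {C}⁺ = {C}; {B}⁺ = {A, B} — none reach the full schema.

AC, BC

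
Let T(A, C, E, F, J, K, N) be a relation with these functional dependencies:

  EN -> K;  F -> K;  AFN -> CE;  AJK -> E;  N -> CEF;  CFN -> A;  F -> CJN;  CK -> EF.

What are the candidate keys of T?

(F), (N), (C, K)

{F}⁺: F→K adds K; F→CJN adds C, J, N; CK→EF adds E; CFN→A adds A → {A, C, E, F, J, K, N}.
{N}⁺: N→CEF adds C, E, F; CFN→A adds A; F→CJN adds J; EN→K adds K → {A, C, E, F, J, K, N}.
{C, K}⁺: CK→EF adds E, F; F→CJN adds J, N; CFN→A adds A → {A, C, E, F, J, K, N}. Minimal: {K}⁺ = {K}; {C}⁺ = {C} — none reach the full schema.
Any other superkey contains one of these as a subset, so there are no further candidate keys.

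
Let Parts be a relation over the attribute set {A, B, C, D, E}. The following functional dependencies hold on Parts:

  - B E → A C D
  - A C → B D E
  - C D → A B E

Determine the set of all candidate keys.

AC; BE; CD

{A, C}⁺: AC→BDE adds B, D, E → {A, B, C, D, E}. Minimal: {C}⁺ = {C}; {A}⁺ = {A} — none reach the full schema.
{B, E}⁺: BE→ACD adds A, C, D → {A, B, C, D, E}. Minimal: {E}⁺ = {E}; {B}⁺ = {B} — none reach the full schema.
{C, D}⁺: CD→ABE adds A, B, E → {A, B, C, D, E}. Minimal: {D}⁺ = {D}; {C}⁺ = {C} — none reach the full schema.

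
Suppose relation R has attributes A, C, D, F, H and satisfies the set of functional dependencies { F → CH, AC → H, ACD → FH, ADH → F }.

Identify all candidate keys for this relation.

ACD, ADF, ADH

{A, C, D}⁺: AC→H adds H; ACD→FH adds F → {A, C, D, F, H}. Minimal: {C, D}⁺ = {C, D}; {A, D}⁺ = {A, D}; {A, C}⁺ = {A, C, H} — none reach the full schema.
{A, D, F}⁺: F→CH adds C, H → {A, C, D, F, H}. Minimal: {D, F}⁺ = {C, D, F, H}; {A, F}⁺ = {A, C, F, H}; {A, D}⁺ = {A, D} — none reach the full schema.
{A, D, H}⁺: ADH→F adds F; F→CH adds C → {A, C, D, F, H}. Minimal: {D, H}⁺ = {D, H}; {A, H}⁺ = {A, H}; {A, D}⁺ = {A, D} — none reach the full schema.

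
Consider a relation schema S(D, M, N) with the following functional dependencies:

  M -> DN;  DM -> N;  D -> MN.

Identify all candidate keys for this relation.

{D}⁺: D→MN adds M, N → {D, M, N}.
{M}⁺: M→DN adds D, N → {D, M, N}.
Any other superkey contains one of these as a subset, so there are no further candidate keys.

(D), (M)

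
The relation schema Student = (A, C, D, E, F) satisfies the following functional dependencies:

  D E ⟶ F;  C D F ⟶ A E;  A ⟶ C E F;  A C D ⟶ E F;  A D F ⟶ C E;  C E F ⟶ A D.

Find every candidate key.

{A}; {C, D, E}; {C, D, F}; {C, E, F}

{A}⁺: A→CEF adds C, E, F; CEF→AD adds D → {A, C, D, E, F}.
{C, D, E}⁺: DE→F adds F; CDF→AE adds A → {A, C, D, E, F}. Minimal: {D, E}⁺ = {D, E, F}; {C, E}⁺ = {C, E}; {C, D}⁺ = {C, D} — none reach the full schema.
{C, D, F}⁺: CDF→AE adds A, E → {A, C, D, E, F}. Minimal: {D, F}⁺ = {D, F}; {C, F}⁺ = {C, F}; {C, D}⁺ = {C, D} — none reach the full schema.
{C, E, F}⁺: CEF→AD adds A, D → {A, C, D, E, F}. Minimal: {E, F}⁺ = {E, F}; {C, F}⁺ = {C, F}; {C, E}⁺ = {C, E} — none reach the full schema.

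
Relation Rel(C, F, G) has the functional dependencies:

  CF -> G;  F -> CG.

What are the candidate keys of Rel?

{F}

Attribute F never appears on the right-hand side of any dependency, so F must belong to every candidate key.
{F}⁺ = {C, F, G}, which is all of the schema, so {F} is the only candidate key.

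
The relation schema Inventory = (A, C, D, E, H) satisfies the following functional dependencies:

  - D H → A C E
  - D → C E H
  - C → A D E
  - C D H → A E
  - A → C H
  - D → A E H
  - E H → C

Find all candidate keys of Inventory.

A; C; D; EH

{A}⁺: A→CH adds C, H; C→ADE adds D, E → {A, C, D, E, H}.
{C}⁺: C→ADE adds A, D, E; A→CH adds H → {A, C, D, E, H}.
{D}⁺: D→CEH adds C, E, H; C→ADE adds A → {A, C, D, E, H}.
{E, H}⁺: EH→C adds C; C→ADE adds A, D → {A, C, D, E, H}.
Any other superkey contains one of these as a subset, so there are no further candidate keys.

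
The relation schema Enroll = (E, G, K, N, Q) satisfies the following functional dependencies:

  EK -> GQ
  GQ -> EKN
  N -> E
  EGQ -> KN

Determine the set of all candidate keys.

{E, K}⁺: EK→GQ adds G, Q; GQ→EKN adds N → {E, G, K, N, Q}.
{G, Q}⁺: GQ→EKN adds E, K, N → {E, G, K, N, Q}.
{K, N}⁺: N→E adds E; EK→GQ adds G, Q → {E, G, K, N, Q}.

EK; GQ; KN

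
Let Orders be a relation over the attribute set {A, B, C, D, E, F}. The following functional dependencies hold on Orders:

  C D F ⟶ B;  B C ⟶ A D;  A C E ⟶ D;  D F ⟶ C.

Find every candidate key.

{D, E, F}, {A, C, E, F}, {B, C, E, F}

{D, E, F}⁺: DF→C adds C; CDF→B adds B; BC→AD adds A → {A, B, C, D, E, F}. Minimal: {E, F}⁺ = {E, F}; {D, F}⁺ = {A, B, C, D, F}; {D, E}⁺ = {D, E} — none reach the full schema.
{A, C, E, F}⁺: ACE→D adds D; CDF→B adds B → {A, B, C, D, E, F}. Minimal: {C, E, F}⁺ = {C, E, F}; {A, E, F}⁺ = {A, E, F}; {A, C, F}⁺ = {A, C, F}; … — none reach the full schema.
{B, C, E, F}⁺: BC→AD adds A, D → {A, B, C, D, E, F}. Minimal: {C, E, F}⁺ = {C, E, F}; {B, E, F}⁺ = {B, E, F}; {B, C, F}⁺ = {A, B, C, D, F}; … — none reach the full schema.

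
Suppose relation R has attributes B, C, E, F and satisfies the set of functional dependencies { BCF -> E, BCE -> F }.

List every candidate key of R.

Attributes B, C never appear on any right-hand side, so every candidate key must contain {B, C}.
{B, C}⁺ = {B, C}, which is not all of the schema, so we must add further attributes.
{B, C, E}⁺: BCE→F adds F → {B, C, E, F}. Minimal: {C, E}⁺ = {C, E}; {B, E}⁺ = {B, E}; {B, C}⁺ = {B, C} — none reach the full schema.
{B, C, F}⁺: BCF→E adds E → {B, C, E, F}. Minimal: {C, F}⁺ = {C, F}; {B, F}⁺ = {B, F}; {B, C}⁺ = {B, C} — none reach the full schema.

(B, C, E), (B, C, F)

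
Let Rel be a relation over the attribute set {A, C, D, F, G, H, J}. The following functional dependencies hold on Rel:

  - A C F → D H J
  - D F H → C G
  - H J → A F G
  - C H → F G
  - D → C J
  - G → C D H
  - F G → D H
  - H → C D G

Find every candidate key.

{G}, {H}, {A, C, F}, {A, D, F}

{G}⁺: G→CDH adds C, D, H; CH→FG adds F; D→CJ adds J; HJ→AFG adds A → {A, C, D, F, G, H, J}.
{H}⁺: H→CDG adds C, D, G; CH→FG adds F; D→CJ adds J; HJ→AFG adds A → {A, C, D, F, G, H, J}.
{A, C, F}⁺: ACF→DHJ adds D, H, J; DFH→CG adds G → {A, C, D, F, G, H, J}. Minimal: {C, F}⁺ = {C, F}; {A, F}⁺ = {A, F}; {A, C}⁺ = {A, C} — none reach the full schema.
{A, D, F}⁺: D→CJ adds C, J; ACF→DHJ adds H; DFH→CG adds G → {A, C, D, F, G, H, J}. Minimal: {D, F}⁺ = {C, D, F, J}; {A, F}⁺ = {A, F}; {A, D}⁺ = {A, C, D, J} — none reach the full schema.
Any other superkey contains one of these as a subset, so there are no further candidate keys.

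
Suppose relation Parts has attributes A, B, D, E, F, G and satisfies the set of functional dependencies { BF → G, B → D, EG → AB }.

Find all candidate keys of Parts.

(B, E, F), (E, F, G)

Attributes E, F never appear on any right-hand side, so every candidate key must contain {E, F}.
{E, F}⁺ = {E, F}, which is not all of the schema, so we must add further attributes.
{B, E, F}⁺: BF→G adds G; B→D adds D; EG→AB adds A → {A, B, D, E, F, G}.
{E, F, G}⁺: EG→AB adds A, B; B→D adds D → {A, B, D, E, F, G}.
Any other superkey contains one of these as a subset, so there are no further candidate keys.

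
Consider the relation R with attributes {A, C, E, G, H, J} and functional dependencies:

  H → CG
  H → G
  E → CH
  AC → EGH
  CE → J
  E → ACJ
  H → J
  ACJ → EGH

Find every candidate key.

(E), (A, C), (A, H)

{E}⁺: E→CH adds C, H; CE→J adds J; E→ACJ adds A; ACJ→EGH adds G → {A, C, E, G, H, J}.
{A, C}⁺: AC→EGH adds E, G, H; CE→J adds J → {A, C, E, G, H, J}.
{A, H}⁺: H→CG adds C, G; AC→EGH adds E; CE→J adds J → {A, C, E, G, H, J}.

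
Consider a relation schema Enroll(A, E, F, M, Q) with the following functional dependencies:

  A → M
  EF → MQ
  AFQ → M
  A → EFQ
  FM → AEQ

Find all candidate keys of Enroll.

(A), (E, F), (F, M)

{A}⁺: A→M adds M; A→EFQ adds E, F, Q → {A, E, F, M, Q}.
{E, F}⁺: EF→MQ adds M, Q; FM→AEQ adds A → {A, E, F, M, Q}. Minimal: {F}⁺ = {F}; {E}⁺ = {E} — none reach the full schema.
{F, M}⁺: FM→AEQ adds A, E, Q → {A, E, F, M, Q}. Minimal: {M}⁺ = {M}; {F}⁺ = {F} — none reach the full schema.
Any other superkey contains one of these as a subset, so there are no further candidate keys.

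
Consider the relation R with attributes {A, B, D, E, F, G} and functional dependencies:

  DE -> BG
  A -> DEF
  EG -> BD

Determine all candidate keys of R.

(A)

Attribute A never appears on the right-hand side of any dependency, so A must belong to every candidate key.
{A}⁺ = {A, B, D, E, F, G}, which is all of the schema, so {A} is the only candidate key.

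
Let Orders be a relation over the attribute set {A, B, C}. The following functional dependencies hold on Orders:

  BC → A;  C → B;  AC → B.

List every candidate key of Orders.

(C)

{C}⁺: C→B adds B; BC→A adds A → {A, B, C}.
No other minimal superkey exists.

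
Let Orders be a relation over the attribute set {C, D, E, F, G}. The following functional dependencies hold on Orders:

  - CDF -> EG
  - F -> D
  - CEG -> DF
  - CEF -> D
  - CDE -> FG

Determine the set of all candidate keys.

CF, CDE, CEG

{C, F}⁺: F→D adds D; CDF→EG adds E, G → {C, D, E, F, G}. Minimal: {F}⁺ = {D, F}; {C}⁺ = {C} — none reach the full schema.
{C, D, E}⁺: CDE→FG adds F, G → {C, D, E, F, G}. Minimal: {D, E}⁺ = {D, E}; {C, E}⁺ = {C, E}; {C, D}⁺ = {C, D} — none reach the full schema.
{C, E, G}⁺: CEG→DF adds D, F → {C, D, E, F, G}. Minimal: {E, G}⁺ = {E, G}; {C, G}⁺ = {C, G}; {C, E}⁺ = {C, E} — none reach the full schema.
Any other superkey contains one of these as a subset, so there are no further candidate keys.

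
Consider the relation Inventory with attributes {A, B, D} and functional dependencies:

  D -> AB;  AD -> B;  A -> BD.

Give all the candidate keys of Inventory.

{A}, {D}

{A}⁺: A→BD adds B, D → {A, B, D}.
{D}⁺: D→AB adds A, B → {A, B, D}.
Any other superkey contains one of these as a subset, so there are no further candidate keys.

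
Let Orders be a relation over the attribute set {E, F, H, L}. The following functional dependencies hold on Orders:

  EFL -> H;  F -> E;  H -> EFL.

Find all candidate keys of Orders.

{H}, {F, L}

{H}⁺: H→EFL adds E, F, L → {E, F, H, L}.
{F, L}⁺: F→E adds E; EFL→H adds H → {E, F, H, L}. Minimal: {L}⁺ = {L}; {F}⁺ = {E, F} — none reach the full schema.
Any other superkey contains one of these as a subset, so there are no further candidate keys.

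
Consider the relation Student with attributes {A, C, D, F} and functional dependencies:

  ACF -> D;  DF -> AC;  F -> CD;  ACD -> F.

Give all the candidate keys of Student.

(F), (A, C, D)

{F}⁺: F→CD adds C, D; DF→AC adds A → {A, C, D, F}.
{A, C, D}⁺: ACD→F adds F → {A, C, D, F}. Minimal: {C, D}⁺ = {C, D}; {A, D}⁺ = {A, D}; {A, C}⁺ = {A, C} — none reach the full schema.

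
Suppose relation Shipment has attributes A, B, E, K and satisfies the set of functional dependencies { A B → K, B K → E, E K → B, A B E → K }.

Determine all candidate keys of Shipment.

{A, B}, {A, E, K}

Attribute A never appears on the right-hand side of any dependency, so A must belong to every candidate key.
{A}⁺ = {A}, which is not all of the schema, so we must add further attributes.
{A, B}⁺: AB→K adds K; BK→E adds E → {A, B, E, K}. Minimal: {B}⁺ = {B}; {A}⁺ = {A} — none reach the full schema.
{A, E, K}⁺: EK→B adds B → {A, B, E, K}. Minimal: {E, K}⁺ = {B, E, K}; {A, K}⁺ = {A, K}; {A, E}⁺ = {A, E} — none reach the full schema.
Any other superkey contains one of these as a subset, so there are no further candidate keys.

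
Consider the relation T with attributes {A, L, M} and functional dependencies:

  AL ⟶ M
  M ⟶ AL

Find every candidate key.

{M}⁺: M→AL adds A, L → {A, L, M}.
{A, L}⁺: AL→M adds M → {A, L, M}. Minimal: {L}⁺ = {L}; {A}⁺ = {A} — none reach the full schema.

M, AL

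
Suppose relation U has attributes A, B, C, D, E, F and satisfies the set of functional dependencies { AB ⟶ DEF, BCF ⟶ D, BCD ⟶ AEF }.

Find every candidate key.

{A, B, C}; {B, C, D}; {B, C, F}

Attributes B, C never appear on any right-hand side, so every candidate key must contain {B, C}.
{B, C}⁺ = {B, C}, which is not all of the schema, so we must add further attributes.
{A, B, C}⁺: AB→DEF adds D, E, F → {A, B, C, D, E, F}.
{B, C, D}⁺: BCD→AEF adds A, E, F → {A, B, C, D, E, F}.
{B, C, F}⁺: BCF→D adds D; BCD→AEF adds A, E → {A, B, C, D, E, F}.
Any other superkey contains one of these as a subset, so there are no further candidate keys.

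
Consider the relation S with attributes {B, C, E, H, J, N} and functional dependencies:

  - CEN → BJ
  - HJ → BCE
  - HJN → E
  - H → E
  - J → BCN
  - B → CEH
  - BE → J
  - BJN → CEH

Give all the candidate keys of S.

{B}, {J}, {C, E, N}, {C, H, N}

{B}⁺: B→CEH adds C, E, H; BE→J adds J; J→BCN adds N → {B, C, E, H, J, N}.
{J}⁺: J→BCN adds B, C, N; B→CEH adds E, H → {B, C, E, H, J, N}.
{C, E, N}⁺: CEN→BJ adds B, J; B→CEH adds H → {B, C, E, H, J, N}. Minimal: {E, N}⁺ = {E, N}; {C, N}⁺ = {C, N}; {C, E}⁺ = {C, E} — none reach the full schema.
{C, H, N}⁺: H→E adds E; CEN→BJ adds B, J → {B, C, E, H, J, N}. Minimal: {H, N}⁺ = {E, H, N}; {C, N}⁺ = {C, N}; {C, H}⁺ = {C, E, H} — none reach the full schema.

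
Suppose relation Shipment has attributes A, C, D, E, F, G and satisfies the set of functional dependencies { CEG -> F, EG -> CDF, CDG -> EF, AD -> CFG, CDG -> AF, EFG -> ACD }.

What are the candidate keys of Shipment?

{A, D}, {E, G}, {C, D, G}

{A, D}⁺: AD→CFG adds C, F, G; CDG→EF adds E → {A, C, D, E, F, G}.
{E, G}⁺: EG→CDF adds C, D, F; CDG→AF adds A → {A, C, D, E, F, G}.
{C, D, G}⁺: CDG→EF adds E, F; CDG→AF adds A → {A, C, D, E, F, G}.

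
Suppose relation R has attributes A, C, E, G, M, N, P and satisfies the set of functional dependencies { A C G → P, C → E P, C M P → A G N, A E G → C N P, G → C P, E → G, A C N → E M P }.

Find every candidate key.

(A, C), (A, E), (A, G), (C, M), (E, M), (G, M)

{A, C}⁺: C→EP adds E, P; E→G adds G; AEG→CNP adds N; ACN→EMP adds M → {A, C, E, G, M, N, P}. Minimal: {C}⁺ = {C, E, G, P}; {A}⁺ = {A} — none reach the full schema.
{A, E}⁺: E→G adds G; AEG→CNP adds C, N, P; ACN→EMP adds M → {A, C, E, G, M, N, P}. Minimal: {E}⁺ = {C, E, G, P}; {A}⁺ = {A} — none reach the full schema.
{A, G}⁺: G→CP adds C, P; C→EP adds E; AEG→CNP adds N; ACN→EMP adds M → {A, C, E, G, M, N, P}. Minimal: {G}⁺ = {C, E, G, P}; {A}⁺ = {A} — none reach the full schema.
{C, M}⁺: C→EP adds E, P; CMP→AGN adds A, G, N → {A, C, E, G, M, N, P}. Minimal: {M}⁺ = {M}; {C}⁺ = {C, E, G, P} — none reach the full schema.
{E, M}⁺: E→G adds G; G→CP adds C, P; CMP→AGN adds A, N → {A, C, E, G, M, N, P}. Minimal: {M}⁺ = {M}; {E}⁺ = {C, E, G, P} — none reach the full schema.
{G, M}⁺: G→CP adds C, P; C→EP adds E; CMP→AGN adds A, N → {A, C, E, G, M, N, P}. Minimal: {M}⁺ = {M}; {G}⁺ = {C, E, G, P} — none reach the full schema.
Any other superkey contains one of these as a subset, so there are no further candidate keys.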